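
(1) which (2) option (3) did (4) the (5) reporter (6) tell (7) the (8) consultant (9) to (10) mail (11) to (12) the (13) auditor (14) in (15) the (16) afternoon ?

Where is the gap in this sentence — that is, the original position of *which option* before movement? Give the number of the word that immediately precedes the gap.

Before movement: The reporter did tell the consultant to mail which option to the auditor in the afternoon.
The filler 'which option' is interpreted as the direct object of 'mail'. Wh-movement fronts it, leaving a gap right after 'mail':
Which option did the reporter tell the consultant to mail ___ to the auditor in the afternoon?
'mail' is word 10.

10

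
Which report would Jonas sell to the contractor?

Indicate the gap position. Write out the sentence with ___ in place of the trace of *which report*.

Underlying clause: Jonas would sell which report to the contractor.
'which report' is the direct object of 'sell'. The gap is right after 'sell'.

Which report would Jonas sell ___ to the contractor?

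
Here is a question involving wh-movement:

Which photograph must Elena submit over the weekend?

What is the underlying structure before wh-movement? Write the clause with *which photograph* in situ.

Elena must submit which photograph over the weekend.

'which photograph' is the direct object of 'submit'. It moves to the left edge, and the trace sits right after 'submit':
Which photograph must Elena submit ___ over the weekend?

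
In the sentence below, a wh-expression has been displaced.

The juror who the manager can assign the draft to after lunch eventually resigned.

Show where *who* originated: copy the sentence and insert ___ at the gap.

'who' functions as the object of the preposition 'to' (recipient of 'assign'). The gap is right after 'to'.

The juror who the manager can assign the draft to ___ after lunch eventually resigned.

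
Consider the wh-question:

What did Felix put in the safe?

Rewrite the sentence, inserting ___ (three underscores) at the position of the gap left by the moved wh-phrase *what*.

Underlying clause: Felix did put what in the safe.
'what' is the direct object of 'put'. The gap is right after 'put'.

What did Felix put ___ in the safe?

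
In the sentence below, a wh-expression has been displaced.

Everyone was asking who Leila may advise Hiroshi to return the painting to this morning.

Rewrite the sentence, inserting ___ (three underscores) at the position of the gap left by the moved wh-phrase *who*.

Everyone was asking who Leila may advise Hiroshi to return the painting to ___ this morning.

Pre-movement form: Leila may advise Hiroshi to return the painting to who this morning.
'who' is the object of the preposition 'to' (recipient of 'return'). The gap is right after 'to'.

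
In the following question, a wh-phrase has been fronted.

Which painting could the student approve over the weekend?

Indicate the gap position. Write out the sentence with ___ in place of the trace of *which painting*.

Before movement: The student could approve which painting over the weekend.
'which painting' is the direct object of 'approve'. The gap is right after 'approve'.

Which painting could the student approve ___ over the weekend?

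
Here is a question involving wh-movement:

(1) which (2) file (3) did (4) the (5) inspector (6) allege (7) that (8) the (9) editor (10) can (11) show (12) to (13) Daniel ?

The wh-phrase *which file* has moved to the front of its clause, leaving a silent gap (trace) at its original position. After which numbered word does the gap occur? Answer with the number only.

11

In situ: The inspector did allege that the editor can show which file to Daniel.
'which file' is the direct object of 'show'. Wh-movement fronts it, leaving a gap right after 'show':
Which file did the inspector allege that the editor can show ___ to Daniel?
'show' is word 11.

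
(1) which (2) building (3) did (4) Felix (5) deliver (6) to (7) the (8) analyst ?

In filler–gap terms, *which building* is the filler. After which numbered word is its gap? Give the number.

Pre-movement form: Felix did deliver which building to the analyst.
The filler 'which building' is interpreted as the direct object of 'deliver'. It moves to the left edge, and the trace sits right after 'deliver':
Which building did Felix deliver ___ to the analyst?
'deliver' is word 5.

5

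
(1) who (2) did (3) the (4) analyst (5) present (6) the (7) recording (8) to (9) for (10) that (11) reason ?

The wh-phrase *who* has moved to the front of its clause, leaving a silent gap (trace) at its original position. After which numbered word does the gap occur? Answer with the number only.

In situ: The analyst did present the recording to who for that reason.
'who' is the object of the preposition 'to' (recipient of 'present'). Fronting leaves a gap immediately after 'to':
Who did the analyst present the recording to ___ for that reason?
'to' is word 8.

8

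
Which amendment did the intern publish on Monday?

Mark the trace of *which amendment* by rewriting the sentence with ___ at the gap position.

Pre-movement form: The intern did publish which amendment on Monday.
The filler 'which amendment' is interpreted as the direct object of 'publish'. The gap is right after 'publish'.

Which amendment did the intern publish ___ on Monday?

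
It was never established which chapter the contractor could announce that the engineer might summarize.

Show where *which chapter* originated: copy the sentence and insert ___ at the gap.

Pre-movement form: The contractor could announce that the engineer might summarize which chapter.
'which chapter' functions as the direct object of 'summarize'. The gap is right after 'summarize'.

It was never established which chapter the contractor could announce that the engineer might summarize ___.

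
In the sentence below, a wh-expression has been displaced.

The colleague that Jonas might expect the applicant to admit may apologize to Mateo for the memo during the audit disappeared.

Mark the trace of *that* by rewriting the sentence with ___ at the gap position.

The colleague that Jonas might expect the applicant to admit ___ may apologize to Mateo for the memo during the audit disappeared.

'that' is the subject of the clause embedded under 'admit'. The gap is right after 'admit'.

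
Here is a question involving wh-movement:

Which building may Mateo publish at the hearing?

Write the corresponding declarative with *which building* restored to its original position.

Mateo may publish which building at the hearing.

'which building' is the direct object of 'publish'. Fronting leaves a gap immediately after 'publish':
Which building may Mateo publish ___ at the hearing?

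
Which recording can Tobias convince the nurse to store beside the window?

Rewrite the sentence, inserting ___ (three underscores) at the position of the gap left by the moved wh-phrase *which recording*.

Before movement: Tobias can convince the nurse to store which recording beside the window.
The filler 'which recording' is interpreted as the direct object of 'store'. The gap is right after 'store'.

Which recording can Tobias convince the nurse to store ___ beside the window?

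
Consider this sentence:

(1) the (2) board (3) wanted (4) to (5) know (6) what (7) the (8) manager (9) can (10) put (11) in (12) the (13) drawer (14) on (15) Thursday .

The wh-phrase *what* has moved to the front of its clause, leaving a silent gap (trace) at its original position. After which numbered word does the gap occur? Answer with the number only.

Underlying clause: The manager can put what in the drawer on Thursday.
'what' is the direct object of 'put'. Wh-movement fronts it, leaving a gap right after 'put':
The board wanted to know what the manager can put ___ in the drawer on Thursday.
'put' is word 10.

10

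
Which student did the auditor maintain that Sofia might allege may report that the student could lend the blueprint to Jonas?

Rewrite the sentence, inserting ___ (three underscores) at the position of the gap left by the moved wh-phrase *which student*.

In situ: The auditor did maintain that Sofia might allege which student may report that the student could lend the blueprint to Jonas.
'which student' is the subject of the clause embedded under 'allege'. The gap is right after 'allege'.

Which student did the auditor maintain that Sofia might allege ___ may report that the student could lend the blueprint to Jonas?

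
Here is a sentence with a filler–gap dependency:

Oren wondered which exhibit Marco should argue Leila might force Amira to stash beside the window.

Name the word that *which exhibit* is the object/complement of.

stash

In situ: Marco should argue Leila might force Amira to stash which exhibit beside the window.
The filler 'which exhibit' is interpreted as the direct object of 'stash'. Fronting leaves a gap immediately after 'stash':
Oren wondered which exhibit Marco should argue Leila might force Amira to stash ___ beside the window.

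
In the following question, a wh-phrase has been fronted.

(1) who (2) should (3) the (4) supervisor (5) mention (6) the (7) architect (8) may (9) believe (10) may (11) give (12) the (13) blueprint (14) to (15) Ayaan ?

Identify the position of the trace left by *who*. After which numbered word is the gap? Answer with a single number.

9

Underlying clause: The supervisor should mention the architect may believe who may give the blueprint to Ayaan.
The filler 'who' is interpreted as the subject of the clause embedded under 'believe'. It moves to the left edge, and the trace sits right after 'believe':
Who should the supervisor mention the architect may believe ___ may give the blueprint to Ayaan?
'believe' is word 9.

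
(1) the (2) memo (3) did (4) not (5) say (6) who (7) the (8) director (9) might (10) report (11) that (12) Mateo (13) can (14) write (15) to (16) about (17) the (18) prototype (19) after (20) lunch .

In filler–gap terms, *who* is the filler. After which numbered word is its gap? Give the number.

Before movement: The director might report that Mateo can write to who about the prototype after lunch.
'who' functions as the object of the preposition 'to'. It moves to the left edge, and the trace sits right after 'to':
The memo did not say who the director might report that Mateo can write to ___ about the prototype after lunch.
'to' is word 15.

15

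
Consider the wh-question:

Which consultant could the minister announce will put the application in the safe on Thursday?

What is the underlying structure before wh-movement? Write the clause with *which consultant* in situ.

The minister could announce which consultant will put the application in the safe on Thursday.

'which consultant' is the subject of the clause embedded under 'announce'. Wh-movement fronts it, leaving a gap right after 'announce':
Which consultant could the minister announce ___ will put the application in the safe on Thursday?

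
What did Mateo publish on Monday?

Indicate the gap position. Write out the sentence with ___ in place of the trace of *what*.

What did Mateo publish ___ on Monday?

Pre-movement form: Mateo did publish what on Monday.
'what' is the direct object of 'publish'. The gap is right after 'publish'.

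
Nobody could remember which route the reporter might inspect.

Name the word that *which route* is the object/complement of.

Underlying clause: The reporter might inspect which route.
'which route' is the direct object of 'inspect'. Fronting leaves a gap immediately after 'inspect':
Nobody could remember which route the reporter might inspect ___.

inspect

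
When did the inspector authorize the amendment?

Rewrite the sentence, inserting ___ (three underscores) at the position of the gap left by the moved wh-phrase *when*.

Pre-movement form: The inspector did authorize the amendment when.
'when' is the temporal adjunct. The gap is right after 'amendment'.

When did the inspector authorize the amendment ___?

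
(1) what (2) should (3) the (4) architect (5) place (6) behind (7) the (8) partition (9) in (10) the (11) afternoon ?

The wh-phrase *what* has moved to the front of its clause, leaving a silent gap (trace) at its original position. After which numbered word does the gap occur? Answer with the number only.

5

Pre-movement form: The architect should place what behind the partition in the afternoon.
The filler 'what' is interpreted as the direct object of 'place'. Wh-movement fronts it, leaving a gap right after 'place':
What should the architect place ___ behind the partition in the afternoon?
'place' is word 5.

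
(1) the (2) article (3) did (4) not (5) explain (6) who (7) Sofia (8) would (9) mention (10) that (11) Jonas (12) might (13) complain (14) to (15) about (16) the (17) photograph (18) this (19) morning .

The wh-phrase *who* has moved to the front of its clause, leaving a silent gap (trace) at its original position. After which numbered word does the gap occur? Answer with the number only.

14

Underlying clause: Sofia would mention that Jonas might complain to who about the photograph this morning.
The filler 'who' is interpreted as the object of the preposition 'to'. Wh-movement fronts it, leaving a gap right after 'to':
The article did not explain who Sofia would mention that Jonas might complain to ___ about the photograph this morning.
'to' is word 14.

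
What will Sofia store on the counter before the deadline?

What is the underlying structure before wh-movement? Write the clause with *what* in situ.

Sofia will store what on the counter before the deadline.

'what' is the direct object of 'store'. It moves to the left edge, and the trace sits right after 'store':
What will Sofia store ___ on the counter before the deadline?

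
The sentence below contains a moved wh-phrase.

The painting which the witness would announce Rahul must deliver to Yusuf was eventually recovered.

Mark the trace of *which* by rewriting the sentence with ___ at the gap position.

The painting which the witness would announce Rahul must deliver ___ to Yusuf was eventually recovered.

'which' is the direct object of 'deliver'. The gap is right after 'deliver'.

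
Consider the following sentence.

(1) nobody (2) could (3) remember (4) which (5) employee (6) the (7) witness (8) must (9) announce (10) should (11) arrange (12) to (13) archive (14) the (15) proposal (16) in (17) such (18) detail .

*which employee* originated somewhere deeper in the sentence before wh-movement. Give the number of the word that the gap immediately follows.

Before movement: The witness must announce which employee should arrange to archive the proposal in such detail.
'which employee' is the subject of the clause embedded under 'announce'. It moves to the left edge, and the trace sits right after 'announce':
Nobody could remember which employee the witness must announce ___ should arrange to archive the proposal in such detail.
'announce' is word 9.

9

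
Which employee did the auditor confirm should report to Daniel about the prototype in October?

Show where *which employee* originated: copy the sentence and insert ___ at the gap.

Underlying clause: The auditor did confirm which employee should report to Daniel about the prototype in October.
The filler 'which employee' is interpreted as the subject of the clause embedded under 'confirm'. The gap is right after 'confirm'.

Which employee did the auditor confirm ___ should report to Daniel about the prototype in October?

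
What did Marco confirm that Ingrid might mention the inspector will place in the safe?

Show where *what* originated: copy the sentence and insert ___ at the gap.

In situ: Marco did confirm that Ingrid might mention the inspector will place what in the safe.
'what' functions as the direct object of 'place'. The gap is right after 'place'.

What did Marco confirm that Ingrid might mention the inspector will place ___ in the safe?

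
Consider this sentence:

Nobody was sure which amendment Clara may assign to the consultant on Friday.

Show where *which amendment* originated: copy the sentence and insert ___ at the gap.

Pre-movement form: Clara may assign which amendment to the consultant on Friday.
The filler 'which amendment' is interpreted as the direct object of 'assign'. The gap is right after 'assign'.

Nobody was sure which amendment Clara may assign ___ to the consultant on Friday.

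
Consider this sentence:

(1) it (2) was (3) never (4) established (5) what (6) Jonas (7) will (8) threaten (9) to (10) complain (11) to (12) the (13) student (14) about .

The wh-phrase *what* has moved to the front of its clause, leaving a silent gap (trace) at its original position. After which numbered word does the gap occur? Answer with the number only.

14

In situ: Jonas will threaten to complain to the student about what.
'what' is the object of the preposition 'about'. Fronting leaves a gap immediately after 'about':
It was never established what Jonas will threaten to complain to the student about ___.
'about' is word 14.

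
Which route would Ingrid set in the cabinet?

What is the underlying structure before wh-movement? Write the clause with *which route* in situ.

Ingrid would set which route in the cabinet.

'which route' is the direct object of 'set'. It moves to the left edge, and the trace sits right after 'set':
Which route would Ingrid set ___ in the cabinet?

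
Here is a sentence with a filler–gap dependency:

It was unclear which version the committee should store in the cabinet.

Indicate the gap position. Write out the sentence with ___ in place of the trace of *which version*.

It was unclear which version the committee should store ___ in the cabinet.

Before movement: The committee should store which version in the cabinet.
'which version' is the direct object of 'store'. The gap is right after 'store'.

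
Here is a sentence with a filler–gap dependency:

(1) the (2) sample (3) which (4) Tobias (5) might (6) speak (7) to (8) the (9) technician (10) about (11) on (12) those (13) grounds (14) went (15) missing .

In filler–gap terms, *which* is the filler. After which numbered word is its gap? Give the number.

'which' functions as the object of the preposition 'about'. It moves to the left edge, and the trace sits right after 'about':
The sample which Tobias might speak to the technician about ___ on those grounds went missing.
'about' is word 10.

10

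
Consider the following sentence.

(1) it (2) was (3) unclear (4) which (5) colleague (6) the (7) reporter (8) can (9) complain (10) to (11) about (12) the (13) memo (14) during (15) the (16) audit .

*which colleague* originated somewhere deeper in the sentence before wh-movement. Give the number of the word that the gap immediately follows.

Underlying clause: The reporter can complain to which colleague about the memo during the audit.
'which colleague' is the object of the preposition 'to'. Wh-movement fronts it, leaving a gap right after 'to':
It was unclear which colleague the reporter can complain to ___ about the memo during the audit.
'to' is word 10.

10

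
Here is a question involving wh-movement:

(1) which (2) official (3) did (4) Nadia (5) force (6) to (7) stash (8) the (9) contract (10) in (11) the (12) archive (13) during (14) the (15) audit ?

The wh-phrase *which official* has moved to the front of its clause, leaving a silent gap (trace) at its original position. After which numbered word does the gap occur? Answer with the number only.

Pre-movement form: Nadia did force which official to stash the contract in the archive during the audit.
'which official' functions as the direct object of 'force'. Fronting leaves a gap immediately after 'force':
Which official did Nadia force ___ to stash the contract in the archive during the audit?
'force' is word 5.

5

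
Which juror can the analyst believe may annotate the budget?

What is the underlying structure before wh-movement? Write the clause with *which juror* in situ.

'which juror' functions as the subject of the clause embedded under 'believe'. It moves to the left edge, and the trace sits right after 'believe':
Which juror can the analyst believe ___ may annotate the budget?

The analyst can believe which juror may annotate the budget.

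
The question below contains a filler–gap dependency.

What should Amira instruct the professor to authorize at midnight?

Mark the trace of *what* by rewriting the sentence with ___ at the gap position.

What should Amira instruct the professor to authorize ___ at midnight?

Before movement: Amira should instruct the professor to authorize what at midnight.
'what' functions as the direct object of 'authorize'. The gap is right after 'authorize'.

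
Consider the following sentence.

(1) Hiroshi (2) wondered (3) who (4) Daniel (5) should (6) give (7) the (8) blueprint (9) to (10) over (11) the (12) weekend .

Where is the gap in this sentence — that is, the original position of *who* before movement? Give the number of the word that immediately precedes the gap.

Before movement: Daniel should give the blueprint to who over the weekend.
'who' is the object of the preposition 'to' (recipient of 'give'). Wh-movement fronts it, leaving a gap right after 'to':
Hiroshi wondered who Daniel should give the blueprint to ___ over the weekend.
'to' is word 9.

9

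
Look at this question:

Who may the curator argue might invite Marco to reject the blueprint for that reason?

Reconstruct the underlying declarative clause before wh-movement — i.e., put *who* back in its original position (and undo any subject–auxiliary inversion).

'who' functions as the subject of the clause embedded under 'argue'. Fronting leaves a gap immediately after 'argue':
Who may the curator argue ___ might invite Marco to reject the blueprint for that reason?

The curator may argue who might invite Marco to reject the blueprint for that reason.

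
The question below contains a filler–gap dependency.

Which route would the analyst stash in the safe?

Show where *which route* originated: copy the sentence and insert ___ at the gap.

Which route would the analyst stash ___ in the safe?

Pre-movement form: The analyst would stash which route in the safe.
'which route' is the direct object of 'stash'. The gap is right after 'stash'.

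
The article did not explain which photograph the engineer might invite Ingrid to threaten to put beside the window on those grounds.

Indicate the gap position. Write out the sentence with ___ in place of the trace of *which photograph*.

The article did not explain which photograph the engineer might invite Ingrid to threaten to put ___ beside the window on those grounds.

Underlying clause: The engineer might invite Ingrid to threaten to put which photograph beside the window on those grounds.
The filler 'which photograph' is interpreted as the direct object of 'put'. The gap is right after 'put'.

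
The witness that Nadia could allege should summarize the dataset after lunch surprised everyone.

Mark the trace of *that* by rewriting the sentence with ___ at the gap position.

The witness that Nadia could allege ___ should summarize the dataset after lunch surprised everyone.

'that' is the subject of the clause embedded under 'allege'. The gap is right after 'allege'.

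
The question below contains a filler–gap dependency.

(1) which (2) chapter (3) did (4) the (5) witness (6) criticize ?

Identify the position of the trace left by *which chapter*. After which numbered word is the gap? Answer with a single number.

6

Before movement: The witness did criticize which chapter.
The filler 'which chapter' is interpreted as the direct object of 'criticize'. Wh-movement fronts it, leaving a gap right after 'criticize':
Which chapter did the witness criticize ___?
'criticize' is word 6.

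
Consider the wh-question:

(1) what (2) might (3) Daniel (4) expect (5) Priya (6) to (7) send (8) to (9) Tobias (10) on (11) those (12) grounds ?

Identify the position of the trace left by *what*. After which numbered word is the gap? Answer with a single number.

7

Underlying clause: Daniel might expect Priya to send what to Tobias on those grounds.
'what' is the direct object of 'send'. Wh-movement fronts it, leaving a gap right after 'send':
What might Daniel expect Priya to send ___ to Tobias on those grounds?
'send' is word 7.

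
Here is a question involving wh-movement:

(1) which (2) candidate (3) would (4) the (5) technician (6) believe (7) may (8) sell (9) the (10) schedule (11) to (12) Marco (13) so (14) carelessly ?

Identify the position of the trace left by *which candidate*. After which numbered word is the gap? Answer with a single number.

6

In situ: The technician would believe which candidate may sell the schedule to Marco so carelessly.
'which candidate' is the subject of the clause embedded under 'believe'. Wh-movement fronts it, leaving a gap right after 'believe':
Which candidate would the technician believe ___ may sell the schedule to Marco so carelessly?
'believe' is word 6.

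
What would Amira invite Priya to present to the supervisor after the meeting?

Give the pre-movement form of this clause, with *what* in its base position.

'what' is the direct object of 'present'. It moves to the left edge, and the trace sits right after 'present':
What would Amira invite Priya to present ___ to the supervisor after the meeting?

Amira would invite Priya to present what to the supervisor after the meeting.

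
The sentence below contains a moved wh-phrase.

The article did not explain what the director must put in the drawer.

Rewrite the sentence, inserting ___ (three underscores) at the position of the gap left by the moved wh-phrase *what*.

The article did not explain what the director must put ___ in the drawer.

In situ: The director must put what in the drawer.
'what' is the direct object of 'put'. The gap is right after 'put'.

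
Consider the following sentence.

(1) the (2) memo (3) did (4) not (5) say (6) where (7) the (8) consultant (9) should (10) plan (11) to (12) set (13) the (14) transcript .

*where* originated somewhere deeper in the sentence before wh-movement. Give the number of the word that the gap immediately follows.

Underlying clause: The consultant should plan to set the transcript where.
'where' functions as the locative complement of 'set'. Fronting leaves a gap immediately after 'transcript':
The memo did not say where the consultant should plan to set the transcript ___.
'transcript' is word 14.

14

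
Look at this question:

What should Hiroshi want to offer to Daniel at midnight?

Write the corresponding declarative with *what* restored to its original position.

The filler 'what' is interpreted as the direct object of 'offer'. It moves to the left edge, and the trace sits right after 'offer':
What should Hiroshi want to offer ___ to Daniel at midnight?

Hiroshi should want to offer what to Daniel at midnight.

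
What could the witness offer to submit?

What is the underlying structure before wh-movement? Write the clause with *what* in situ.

The filler 'what' is interpreted as the direct object of 'submit'. It moves to the left edge, and the trace sits right after 'submit':
What could the witness offer to submit ___?

The witness could offer to submit what.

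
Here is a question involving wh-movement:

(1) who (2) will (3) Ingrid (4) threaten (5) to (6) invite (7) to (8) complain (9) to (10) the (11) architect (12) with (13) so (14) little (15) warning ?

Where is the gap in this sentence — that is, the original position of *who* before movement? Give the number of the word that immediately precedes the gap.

In situ: Ingrid will threaten to invite who to complain to the architect with so little warning.
The filler 'who' is interpreted as the direct object of 'invite'. Wh-movement fronts it, leaving a gap right after 'invite':
Who will Ingrid threaten to invite ___ to complain to the architect with so little warning?
'invite' is word 6.

6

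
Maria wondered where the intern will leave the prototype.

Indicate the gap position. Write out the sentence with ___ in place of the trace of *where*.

Maria wondered where the intern will leave the prototype ___.

Before movement: The intern will leave the prototype where.
'where' functions as the locative complement of 'leave'. The gap is right after 'prototype'.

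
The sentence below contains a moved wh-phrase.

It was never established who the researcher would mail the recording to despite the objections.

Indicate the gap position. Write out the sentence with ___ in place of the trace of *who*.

Underlying clause: The researcher would mail the recording to who despite the objections.
'who' functions as the object of the preposition 'to' (recipient of 'mail'). The gap is right after 'to'.

It was never established who the researcher would mail the recording to ___ despite the objections.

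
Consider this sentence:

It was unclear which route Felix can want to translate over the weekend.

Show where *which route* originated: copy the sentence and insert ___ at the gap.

Underlying clause: Felix can want to translate which route over the weekend.
'which route' is the direct object of 'translate'. The gap is right after 'translate'.

It was unclear which route Felix can want to translate ___ over the weekend.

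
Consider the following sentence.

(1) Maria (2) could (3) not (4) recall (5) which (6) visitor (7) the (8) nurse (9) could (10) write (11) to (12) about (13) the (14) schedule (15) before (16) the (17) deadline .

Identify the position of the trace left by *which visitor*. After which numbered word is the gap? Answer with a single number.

11

Before movement: The nurse could write to which visitor about the schedule before the deadline.
'which visitor' functions as the object of the preposition 'to'. Fronting leaves a gap immediately after 'to':
Maria could not recall which visitor the nurse could write to ___ about the schedule before the deadline.
'to' is word 11.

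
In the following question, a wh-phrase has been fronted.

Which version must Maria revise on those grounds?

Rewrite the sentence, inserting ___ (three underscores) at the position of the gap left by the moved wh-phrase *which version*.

Pre-movement form: Maria must revise which version on those grounds.
'which version' functions as the direct object of 'revise'. The gap is right after 'revise'.

Which version must Maria revise ___ on those grounds?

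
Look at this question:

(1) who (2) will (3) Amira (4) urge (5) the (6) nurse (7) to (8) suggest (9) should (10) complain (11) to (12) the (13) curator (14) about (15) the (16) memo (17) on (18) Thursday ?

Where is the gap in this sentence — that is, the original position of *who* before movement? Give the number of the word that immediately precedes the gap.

Underlying clause: Amira will urge the nurse to suggest who should complain to the curator about the memo on Thursday.
'who' functions as the subject of the clause embedded under 'suggest'. It moves to the left edge, and the trace sits right after 'suggest':
Who will Amira urge the nurse to suggest ___ should complain to the curator about the memo on Thursday?
'suggest' is word 8.

8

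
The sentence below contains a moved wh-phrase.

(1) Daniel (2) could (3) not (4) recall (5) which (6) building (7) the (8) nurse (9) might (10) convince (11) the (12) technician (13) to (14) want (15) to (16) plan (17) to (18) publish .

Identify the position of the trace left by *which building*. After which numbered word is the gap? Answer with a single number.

Before movement: The nurse might convince the technician to want to plan to publish which building.
'which building' is the direct object of 'publish'. It moves to the left edge, and the trace sits right after 'publish':
Daniel could not recall which building the nurse might convince the technician to want to plan to publish ___.
'publish' is word 18.

18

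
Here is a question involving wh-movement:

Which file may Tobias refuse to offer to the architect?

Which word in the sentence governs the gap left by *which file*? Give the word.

offer

Before movement: Tobias may refuse to offer which file to the architect.
'which file' is the direct object of 'offer'. Fronting leaves a gap immediately after 'offer':
Which file may Tobias refuse to offer ___ to the architect?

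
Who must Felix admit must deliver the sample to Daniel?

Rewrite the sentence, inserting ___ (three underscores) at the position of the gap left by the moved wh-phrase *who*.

Pre-movement form: Felix must admit who must deliver the sample to Daniel.
'who' functions as the subject of the clause embedded under 'admit'. The gap is right after 'admit'.

Who must Felix admit ___ must deliver the sample to Daniel?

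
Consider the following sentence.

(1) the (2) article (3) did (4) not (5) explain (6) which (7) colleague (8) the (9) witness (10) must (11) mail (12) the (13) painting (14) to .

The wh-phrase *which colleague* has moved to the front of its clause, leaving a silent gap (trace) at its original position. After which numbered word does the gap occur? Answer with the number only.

Before movement: The witness must mail the painting to which colleague.
The filler 'which colleague' is interpreted as the object of the preposition 'to' (recipient of 'mail'). Wh-movement fronts it, leaving a gap right after 'to':
The article did not explain which colleague the witness must mail the painting to ___.
'to' is word 14.

14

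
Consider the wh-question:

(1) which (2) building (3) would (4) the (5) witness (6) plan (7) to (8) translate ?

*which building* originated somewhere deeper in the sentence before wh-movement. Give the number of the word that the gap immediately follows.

Pre-movement form: The witness would plan to translate which building.
The filler 'which building' is interpreted as the direct object of 'translate'. Wh-movement fronts it, leaving a gap right after 'translate':
Which building would the witness plan to translate ___?
'translate' is word 8.

8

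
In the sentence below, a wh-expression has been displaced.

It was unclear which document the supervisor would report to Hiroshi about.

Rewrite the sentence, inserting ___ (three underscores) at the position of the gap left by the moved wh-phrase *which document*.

It was unclear which document the supervisor would report to Hiroshi about ___.

Pre-movement form: The supervisor would report to Hiroshi about which document.
'which document' is the object of the preposition 'about'. The gap is right after 'about'.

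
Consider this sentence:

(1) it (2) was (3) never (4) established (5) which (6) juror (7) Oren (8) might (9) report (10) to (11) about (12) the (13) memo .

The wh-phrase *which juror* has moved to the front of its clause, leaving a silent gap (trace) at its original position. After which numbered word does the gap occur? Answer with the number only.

10

Before movement: Oren might report to which juror about the memo.
'which juror' functions as the object of the preposition 'to'. It moves to the left edge, and the trace sits right after 'to':
It was never established which juror Oren might report to ___ about the memo.
'to' is word 10.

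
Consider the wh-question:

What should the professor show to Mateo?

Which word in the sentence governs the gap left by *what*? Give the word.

show

Pre-movement form: The professor should show what to Mateo.
'what' is the direct object of 'show'. Wh-movement fronts it, leaving a gap right after 'show':
What should the professor show ___ to Mateo?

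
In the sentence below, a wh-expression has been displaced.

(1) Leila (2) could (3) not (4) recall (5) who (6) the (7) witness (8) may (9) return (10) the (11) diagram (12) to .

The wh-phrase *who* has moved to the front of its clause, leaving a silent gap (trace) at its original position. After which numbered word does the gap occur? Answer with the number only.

Underlying clause: The witness may return the diagram to who.
'who' is the object of the preposition 'to' (recipient of 'return'). Fronting leaves a gap immediately after 'to':
Leila could not recall who the witness may return the diagram to ___.
'to' is word 12.

12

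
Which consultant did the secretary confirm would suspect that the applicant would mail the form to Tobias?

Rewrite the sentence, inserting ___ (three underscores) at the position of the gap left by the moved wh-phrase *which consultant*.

Which consultant did the secretary confirm ___ would suspect that the applicant would mail the form to Tobias?

Underlying clause: The secretary did confirm which consultant would suspect that the applicant would mail the form to Tobias.
'which consultant' is the subject of the clause embedded under 'confirm'. The gap is right after 'confirm'.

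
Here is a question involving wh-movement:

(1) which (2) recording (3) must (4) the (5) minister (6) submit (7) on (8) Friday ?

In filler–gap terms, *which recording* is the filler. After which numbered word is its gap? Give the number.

6

Pre-movement form: The minister must submit which recording on Friday.
'which recording' is the direct object of 'submit'. Wh-movement fronts it, leaving a gap right after 'submit':
Which recording must the minister submit ___ on Friday?
'submit' is word 6.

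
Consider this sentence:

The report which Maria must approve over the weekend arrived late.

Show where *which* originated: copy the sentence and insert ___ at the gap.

'which' is the direct object of 'approve'. The gap is right after 'approve'.

The report which Maria must approve ___ over the weekend arrived late.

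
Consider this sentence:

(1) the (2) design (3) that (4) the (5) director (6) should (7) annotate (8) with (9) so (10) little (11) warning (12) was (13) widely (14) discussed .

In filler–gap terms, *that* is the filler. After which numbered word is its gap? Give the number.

7

The filler 'that' is interpreted as the direct object of 'annotate'. Fronting leaves a gap immediately after 'annotate':
The design that the director should annotate ___ with so little warning was widely discussed.
'annotate' is word 7.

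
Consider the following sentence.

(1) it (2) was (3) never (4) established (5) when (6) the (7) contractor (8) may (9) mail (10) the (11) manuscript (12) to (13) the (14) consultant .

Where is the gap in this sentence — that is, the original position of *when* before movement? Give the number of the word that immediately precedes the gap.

14

In situ: The contractor may mail the manuscript to the consultant when.
The filler 'when' is interpreted as the temporal adjunct. Wh-movement fronts it, leaving a gap right after 'consultant':
It was never established when the contractor may mail the manuscript to the consultant ___.
'consultant' is word 14.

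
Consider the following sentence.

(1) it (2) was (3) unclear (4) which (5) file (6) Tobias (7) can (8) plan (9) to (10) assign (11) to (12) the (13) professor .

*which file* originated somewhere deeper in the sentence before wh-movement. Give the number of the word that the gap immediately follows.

10

Pre-movement form: Tobias can plan to assign which file to the professor.
'which file' is the direct object of 'assign'. Wh-movement fronts it, leaving a gap right after 'assign':
It was unclear which file Tobias can plan to assign ___ to the professor.
'assign' is word 10.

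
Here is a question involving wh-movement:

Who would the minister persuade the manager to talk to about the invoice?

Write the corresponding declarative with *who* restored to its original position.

The minister would persuade the manager to talk to who about the invoice.

'who' functions as the object of the preposition 'to'. It moves to the left edge, and the trace sits right after 'to':
Who would the minister persuade the manager to talk to ___ about the invoice?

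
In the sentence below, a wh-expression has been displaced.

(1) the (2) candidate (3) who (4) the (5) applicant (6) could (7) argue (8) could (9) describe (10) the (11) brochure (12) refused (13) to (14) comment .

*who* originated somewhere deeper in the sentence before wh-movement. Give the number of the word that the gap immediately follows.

7

'who' is the subject of the clause embedded under 'argue'. It moves to the left edge, and the trace sits right after 'argue':
The candidate who the applicant could argue ___ could describe the brochure refused to comment.
'argue' is word 7.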